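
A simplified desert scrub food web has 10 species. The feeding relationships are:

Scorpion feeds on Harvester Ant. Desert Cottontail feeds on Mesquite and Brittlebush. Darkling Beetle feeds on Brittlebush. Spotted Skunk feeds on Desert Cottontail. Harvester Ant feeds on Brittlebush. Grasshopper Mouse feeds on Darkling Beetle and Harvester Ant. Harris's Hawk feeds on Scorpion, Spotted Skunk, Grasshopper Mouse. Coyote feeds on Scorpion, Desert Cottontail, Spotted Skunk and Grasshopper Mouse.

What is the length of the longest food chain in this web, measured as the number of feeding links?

One longest chain: Mesquite → Desert Cottontail → Spotted Skunk → Harris's Hawk.
It has 4 species and 3 links.

3 links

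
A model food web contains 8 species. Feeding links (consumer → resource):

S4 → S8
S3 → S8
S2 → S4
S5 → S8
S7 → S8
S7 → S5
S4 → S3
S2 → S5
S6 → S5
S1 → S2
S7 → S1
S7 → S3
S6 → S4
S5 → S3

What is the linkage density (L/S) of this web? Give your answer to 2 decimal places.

L/S = 1.75

There are L = 14 links among S = 8 species.
L/S = 14/8 = 1.7500 ≈ 1.75.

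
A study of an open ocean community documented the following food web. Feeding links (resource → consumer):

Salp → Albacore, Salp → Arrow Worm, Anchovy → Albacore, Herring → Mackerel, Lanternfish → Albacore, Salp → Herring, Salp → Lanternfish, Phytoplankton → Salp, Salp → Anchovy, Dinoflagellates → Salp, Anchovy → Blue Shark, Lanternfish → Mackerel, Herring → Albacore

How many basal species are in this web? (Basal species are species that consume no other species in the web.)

Basal species (no prey listed): Phytoplankton, Dinoflagellates.
Count: 2.

2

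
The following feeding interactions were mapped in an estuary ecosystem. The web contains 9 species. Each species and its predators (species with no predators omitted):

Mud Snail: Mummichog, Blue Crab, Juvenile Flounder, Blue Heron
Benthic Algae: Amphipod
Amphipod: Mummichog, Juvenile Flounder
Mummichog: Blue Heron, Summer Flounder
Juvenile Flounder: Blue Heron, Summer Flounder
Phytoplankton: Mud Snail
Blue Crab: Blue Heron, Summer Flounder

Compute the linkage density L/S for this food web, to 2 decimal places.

There are L = 14 links among S = 9 species.
L/S = 14/9 = 1.5556 ≈ 1.56.

L/S = 1.56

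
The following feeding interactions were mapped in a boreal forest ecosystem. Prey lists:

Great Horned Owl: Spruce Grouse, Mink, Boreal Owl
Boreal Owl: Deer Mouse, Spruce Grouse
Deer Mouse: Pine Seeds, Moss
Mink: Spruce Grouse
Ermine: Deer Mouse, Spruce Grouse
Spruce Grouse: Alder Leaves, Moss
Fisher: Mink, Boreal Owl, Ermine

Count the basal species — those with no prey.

Basal species (no prey listed): Pine Seeds, Alder Leaves, Moss.
Count: 3.

3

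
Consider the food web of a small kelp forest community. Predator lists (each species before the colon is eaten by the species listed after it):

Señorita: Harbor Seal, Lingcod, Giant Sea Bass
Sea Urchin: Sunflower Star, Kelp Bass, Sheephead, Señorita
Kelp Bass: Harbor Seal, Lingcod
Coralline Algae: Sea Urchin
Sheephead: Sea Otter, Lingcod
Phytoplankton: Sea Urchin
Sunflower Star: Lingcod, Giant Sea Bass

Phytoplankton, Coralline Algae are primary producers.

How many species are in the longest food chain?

One longest chain: Phytoplankton → Sea Urchin → Kelp Bass → Harbor Seal.
It has 4 species and 3 links.

4 species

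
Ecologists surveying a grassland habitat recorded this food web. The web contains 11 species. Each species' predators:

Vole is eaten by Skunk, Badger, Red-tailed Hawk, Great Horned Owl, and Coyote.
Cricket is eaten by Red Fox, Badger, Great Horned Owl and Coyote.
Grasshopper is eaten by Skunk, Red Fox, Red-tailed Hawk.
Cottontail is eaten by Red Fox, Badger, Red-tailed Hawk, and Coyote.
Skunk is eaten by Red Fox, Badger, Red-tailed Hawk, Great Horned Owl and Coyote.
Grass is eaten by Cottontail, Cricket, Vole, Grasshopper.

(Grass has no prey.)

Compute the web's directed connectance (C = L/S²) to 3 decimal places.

C = 0.207

The web has S = 11 species and L = 25 feeding links.
C = L / S² = 25 / 121 = 0.2066 ≈ 0.207.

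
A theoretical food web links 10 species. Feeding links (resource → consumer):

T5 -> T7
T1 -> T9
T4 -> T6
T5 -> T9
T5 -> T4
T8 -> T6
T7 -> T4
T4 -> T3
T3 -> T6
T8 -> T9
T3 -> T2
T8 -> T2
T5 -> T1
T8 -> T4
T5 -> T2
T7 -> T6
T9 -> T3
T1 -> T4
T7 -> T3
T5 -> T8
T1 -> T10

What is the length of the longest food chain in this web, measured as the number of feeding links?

One longest chain: T5 → T8 → T4 → T3 → T6.
It has 5 species and 4 links.

4 links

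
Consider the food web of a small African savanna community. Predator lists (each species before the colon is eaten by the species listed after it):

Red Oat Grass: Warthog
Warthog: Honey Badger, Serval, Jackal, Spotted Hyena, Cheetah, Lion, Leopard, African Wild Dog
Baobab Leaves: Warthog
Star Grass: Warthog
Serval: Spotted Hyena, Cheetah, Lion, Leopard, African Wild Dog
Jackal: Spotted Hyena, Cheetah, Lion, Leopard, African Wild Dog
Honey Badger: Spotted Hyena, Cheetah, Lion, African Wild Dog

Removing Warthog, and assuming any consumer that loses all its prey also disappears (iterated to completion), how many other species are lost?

Remove Warthog.
Round 1: Honey Badger (all prey gone), Serval (all prey gone), Jackal (all prey gone) → extinct.
Round 2: Spotted Hyena (all prey gone), Cheetah (all prey gone), Lion (all prey gone), Leopard (all prey gone), African Wild Dog (all prey gone) → extinct.
No further losses. Total secondary extinctions: 8.

8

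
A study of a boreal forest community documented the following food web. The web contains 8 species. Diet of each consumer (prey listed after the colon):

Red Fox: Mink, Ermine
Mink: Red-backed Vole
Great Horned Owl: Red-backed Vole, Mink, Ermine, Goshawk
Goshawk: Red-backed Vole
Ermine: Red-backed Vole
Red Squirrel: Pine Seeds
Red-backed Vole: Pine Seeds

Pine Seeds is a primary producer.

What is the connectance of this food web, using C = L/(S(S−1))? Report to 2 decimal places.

C = 0.20

The web has S = 8 species and L = 11 feeding links.
C = L / (S(S−1)) = 11 / 56 = 0.1964 ≈ 0.20.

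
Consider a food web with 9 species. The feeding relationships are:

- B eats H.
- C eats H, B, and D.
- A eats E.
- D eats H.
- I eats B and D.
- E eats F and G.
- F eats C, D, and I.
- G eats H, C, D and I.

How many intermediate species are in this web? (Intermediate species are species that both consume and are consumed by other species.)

Intermediate species (has both prey and predators): B, D, I, C, F, G, E.
Count: 7.

7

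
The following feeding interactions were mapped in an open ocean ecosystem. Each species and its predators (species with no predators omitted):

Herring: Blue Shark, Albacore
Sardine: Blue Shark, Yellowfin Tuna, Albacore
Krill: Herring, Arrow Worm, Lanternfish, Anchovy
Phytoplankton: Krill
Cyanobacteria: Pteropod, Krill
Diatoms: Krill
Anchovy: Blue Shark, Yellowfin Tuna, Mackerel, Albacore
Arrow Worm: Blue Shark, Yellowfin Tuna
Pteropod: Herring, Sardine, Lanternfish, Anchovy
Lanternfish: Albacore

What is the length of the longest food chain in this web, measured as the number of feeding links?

3 links

One longest chain: Cyanobacteria → Pteropod → Anchovy → Blue Shark.
It has 4 species and 3 links.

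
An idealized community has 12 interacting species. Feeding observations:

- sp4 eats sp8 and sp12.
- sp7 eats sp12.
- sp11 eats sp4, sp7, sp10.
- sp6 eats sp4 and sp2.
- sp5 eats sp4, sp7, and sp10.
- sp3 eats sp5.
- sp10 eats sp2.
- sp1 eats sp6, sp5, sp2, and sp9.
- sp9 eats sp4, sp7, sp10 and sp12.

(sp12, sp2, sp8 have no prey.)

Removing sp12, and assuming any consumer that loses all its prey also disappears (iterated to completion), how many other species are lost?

Remove sp12.
Round 1: sp7 (all prey gone) → extinct.
No further losses. Total secondary extinctions: 1.

1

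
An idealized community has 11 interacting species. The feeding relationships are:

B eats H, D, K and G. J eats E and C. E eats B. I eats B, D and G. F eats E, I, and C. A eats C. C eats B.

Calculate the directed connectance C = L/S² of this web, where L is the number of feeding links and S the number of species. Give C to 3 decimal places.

The web has S = 11 species and L = 15 feeding links.
C = L / S² = 15 / 121 = 0.1240 ≈ 0.124.

C = 0.124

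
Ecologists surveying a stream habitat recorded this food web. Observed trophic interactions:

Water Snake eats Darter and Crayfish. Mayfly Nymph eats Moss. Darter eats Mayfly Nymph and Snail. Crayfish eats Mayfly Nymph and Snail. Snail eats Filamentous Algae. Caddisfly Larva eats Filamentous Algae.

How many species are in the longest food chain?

4 species

One longest chain: Filamentous Algae → Snail → Darter → Water Snake.
It has 4 species and 3 links.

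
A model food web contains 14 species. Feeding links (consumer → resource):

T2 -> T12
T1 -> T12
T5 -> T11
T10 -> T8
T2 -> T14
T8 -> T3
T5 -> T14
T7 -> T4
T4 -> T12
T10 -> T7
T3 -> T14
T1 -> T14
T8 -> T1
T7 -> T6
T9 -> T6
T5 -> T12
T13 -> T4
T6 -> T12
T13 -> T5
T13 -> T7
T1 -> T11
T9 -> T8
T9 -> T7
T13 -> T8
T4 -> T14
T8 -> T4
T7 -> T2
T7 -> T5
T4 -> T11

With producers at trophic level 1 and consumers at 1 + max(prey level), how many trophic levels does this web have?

Producers (level 1): T12, T11, T14.
T12 → T4 → T8 → T13 gives T13 level 4.
No species has a prey at level 4, so no species reaches level 5.

4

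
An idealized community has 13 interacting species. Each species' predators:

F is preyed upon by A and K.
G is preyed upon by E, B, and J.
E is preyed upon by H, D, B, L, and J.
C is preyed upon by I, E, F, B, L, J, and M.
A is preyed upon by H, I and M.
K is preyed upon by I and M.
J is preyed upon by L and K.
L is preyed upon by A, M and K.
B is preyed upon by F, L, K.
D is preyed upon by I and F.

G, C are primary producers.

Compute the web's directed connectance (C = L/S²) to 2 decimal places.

The web has S = 13 species and L = 32 feeding links.
C = L / S² = 32 / 169 = 0.1893 ≈ 0.19.

C = 0.19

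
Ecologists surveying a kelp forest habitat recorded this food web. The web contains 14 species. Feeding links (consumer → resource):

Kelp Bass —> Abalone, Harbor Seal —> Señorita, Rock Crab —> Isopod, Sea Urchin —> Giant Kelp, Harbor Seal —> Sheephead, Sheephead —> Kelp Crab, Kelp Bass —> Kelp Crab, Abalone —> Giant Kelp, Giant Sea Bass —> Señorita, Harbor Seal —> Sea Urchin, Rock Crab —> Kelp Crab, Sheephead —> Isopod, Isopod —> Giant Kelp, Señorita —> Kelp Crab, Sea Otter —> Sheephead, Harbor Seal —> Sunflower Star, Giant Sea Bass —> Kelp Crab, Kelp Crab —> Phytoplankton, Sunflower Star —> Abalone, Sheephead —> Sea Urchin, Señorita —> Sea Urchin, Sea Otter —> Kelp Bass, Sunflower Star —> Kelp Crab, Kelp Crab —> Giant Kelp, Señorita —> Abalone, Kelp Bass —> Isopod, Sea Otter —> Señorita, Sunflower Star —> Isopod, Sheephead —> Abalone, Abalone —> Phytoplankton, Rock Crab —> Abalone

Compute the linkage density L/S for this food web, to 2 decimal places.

L/S = 2.21

There are L = 31 links among S = 14 species.
L/S = 31/14 = 2.2143 ≈ 2.21.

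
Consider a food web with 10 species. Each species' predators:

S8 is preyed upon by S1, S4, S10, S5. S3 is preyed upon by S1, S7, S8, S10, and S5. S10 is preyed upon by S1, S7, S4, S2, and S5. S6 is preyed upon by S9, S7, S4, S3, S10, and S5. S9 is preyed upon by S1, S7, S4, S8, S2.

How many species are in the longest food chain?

One longest chain: S6 → S9 → S8 → S10 → S4.
It has 5 species and 4 links.

5 species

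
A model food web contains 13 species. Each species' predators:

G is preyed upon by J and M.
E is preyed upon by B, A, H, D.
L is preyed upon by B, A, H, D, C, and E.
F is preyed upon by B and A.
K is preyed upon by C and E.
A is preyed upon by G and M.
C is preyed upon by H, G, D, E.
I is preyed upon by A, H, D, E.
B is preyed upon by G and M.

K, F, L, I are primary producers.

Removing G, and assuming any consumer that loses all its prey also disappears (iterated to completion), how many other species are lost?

Remove G.
Round 1: J (all prey gone) → extinct.
No further losses. Total secondary extinctions: 1.

1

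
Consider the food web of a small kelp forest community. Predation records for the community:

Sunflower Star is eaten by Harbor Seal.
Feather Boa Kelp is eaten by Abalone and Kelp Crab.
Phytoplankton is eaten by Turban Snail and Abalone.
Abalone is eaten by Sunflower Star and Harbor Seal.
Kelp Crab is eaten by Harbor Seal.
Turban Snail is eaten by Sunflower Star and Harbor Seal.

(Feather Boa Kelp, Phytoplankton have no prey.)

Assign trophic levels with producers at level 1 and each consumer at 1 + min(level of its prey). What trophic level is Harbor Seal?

Trophic level 3

Feather Boa Kelp is a producer → level 1.
Kelp Crab eats Feather Boa Kelp → level 2.
Harbor Seal eats Kelp Crab → level 3.
No prey of Harbor Seal is below level 2, so 3 is the minimum.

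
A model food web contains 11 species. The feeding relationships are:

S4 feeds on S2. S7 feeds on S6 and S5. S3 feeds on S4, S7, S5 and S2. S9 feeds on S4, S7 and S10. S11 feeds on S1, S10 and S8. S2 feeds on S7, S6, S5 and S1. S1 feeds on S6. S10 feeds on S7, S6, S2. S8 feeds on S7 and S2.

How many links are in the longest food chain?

4 links

One longest chain: S6 → S1 → S2 → S10 → S11.
It has 5 species and 4 links.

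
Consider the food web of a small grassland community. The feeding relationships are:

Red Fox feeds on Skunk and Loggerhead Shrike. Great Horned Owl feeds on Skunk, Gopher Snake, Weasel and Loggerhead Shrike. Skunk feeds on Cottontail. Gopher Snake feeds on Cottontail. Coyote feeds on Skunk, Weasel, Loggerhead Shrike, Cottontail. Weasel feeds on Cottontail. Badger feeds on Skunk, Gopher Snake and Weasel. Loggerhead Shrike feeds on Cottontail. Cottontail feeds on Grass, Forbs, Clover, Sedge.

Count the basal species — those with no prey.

Basal species (no prey listed): Forbs, Grass, Sedge, Clover.
Count: 4.

4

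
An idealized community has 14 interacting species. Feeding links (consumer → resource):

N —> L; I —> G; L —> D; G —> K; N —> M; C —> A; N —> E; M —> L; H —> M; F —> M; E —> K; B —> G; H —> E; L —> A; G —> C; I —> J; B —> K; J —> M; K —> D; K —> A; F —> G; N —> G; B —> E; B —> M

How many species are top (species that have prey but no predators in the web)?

5

Top species (has prey, but nothing eats it): H, N, F, B, I.
Count: 5.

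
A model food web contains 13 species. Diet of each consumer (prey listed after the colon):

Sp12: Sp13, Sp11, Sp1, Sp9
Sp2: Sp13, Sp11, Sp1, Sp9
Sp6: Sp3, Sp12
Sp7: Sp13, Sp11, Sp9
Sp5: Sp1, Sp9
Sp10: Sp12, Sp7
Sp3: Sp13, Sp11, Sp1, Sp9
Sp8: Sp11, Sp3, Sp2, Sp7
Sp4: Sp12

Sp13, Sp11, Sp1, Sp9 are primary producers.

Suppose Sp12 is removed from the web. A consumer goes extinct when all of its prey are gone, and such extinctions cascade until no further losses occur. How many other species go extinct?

Remove Sp12.
Round 1: Sp4 (all prey gone) → extinct.
No further losses. Total secondary extinctions: 1.

1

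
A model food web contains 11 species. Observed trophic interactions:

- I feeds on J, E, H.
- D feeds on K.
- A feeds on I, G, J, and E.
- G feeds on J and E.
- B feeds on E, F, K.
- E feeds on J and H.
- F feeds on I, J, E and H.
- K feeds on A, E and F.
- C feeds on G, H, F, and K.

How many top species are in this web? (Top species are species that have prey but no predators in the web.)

3

Top species (has prey, but nothing eats it): C, D, B.
Count: 3.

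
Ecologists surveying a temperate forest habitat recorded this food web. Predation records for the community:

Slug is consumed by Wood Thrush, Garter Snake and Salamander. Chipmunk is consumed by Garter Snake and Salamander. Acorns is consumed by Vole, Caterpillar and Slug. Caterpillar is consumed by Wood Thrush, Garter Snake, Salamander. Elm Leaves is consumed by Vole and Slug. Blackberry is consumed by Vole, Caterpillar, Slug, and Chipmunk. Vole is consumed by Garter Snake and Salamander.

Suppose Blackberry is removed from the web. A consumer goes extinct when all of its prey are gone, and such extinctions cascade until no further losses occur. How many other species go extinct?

1

Remove Blackberry.
Round 1: Chipmunk (all prey gone) → extinct.
No further losses. Total secondary extinctions: 1.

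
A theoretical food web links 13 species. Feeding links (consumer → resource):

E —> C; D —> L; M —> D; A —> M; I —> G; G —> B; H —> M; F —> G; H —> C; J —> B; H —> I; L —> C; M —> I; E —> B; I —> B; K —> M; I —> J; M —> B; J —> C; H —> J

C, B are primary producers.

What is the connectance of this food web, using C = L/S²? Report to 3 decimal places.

The web has S = 13 species and L = 20 feeding links.
C = L / S² = 20 / 169 = 0.1183 ≈ 0.118.

C = 0.118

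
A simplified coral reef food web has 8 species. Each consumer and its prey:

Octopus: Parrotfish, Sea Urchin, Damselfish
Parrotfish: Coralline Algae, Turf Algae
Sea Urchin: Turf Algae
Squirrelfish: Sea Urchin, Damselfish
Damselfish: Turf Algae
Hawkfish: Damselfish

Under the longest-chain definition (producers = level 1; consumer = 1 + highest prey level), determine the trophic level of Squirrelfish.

Turf Algae is a producer → level 1.
Sea Urchin eats Turf Algae → level 2.
Squirrelfish eats Sea Urchin (level 2); other prey at levels: Damselfish 2 → level 3.

Trophic level 3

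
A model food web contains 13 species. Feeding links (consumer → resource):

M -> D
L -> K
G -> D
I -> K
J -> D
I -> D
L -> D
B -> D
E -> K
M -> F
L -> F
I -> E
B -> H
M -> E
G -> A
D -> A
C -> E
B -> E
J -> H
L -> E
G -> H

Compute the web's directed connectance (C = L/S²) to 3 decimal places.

The web has S = 13 species and L = 21 feeding links.
C = L / S² = 21 / 169 = 0.1243 ≈ 0.124.

C = 0.124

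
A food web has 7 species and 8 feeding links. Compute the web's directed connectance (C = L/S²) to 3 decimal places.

C = 0.163

The web has S = 7 species and L = 8 feeding links.
C = L / S² = 8 / 49 = 0.1633 ≈ 0.163.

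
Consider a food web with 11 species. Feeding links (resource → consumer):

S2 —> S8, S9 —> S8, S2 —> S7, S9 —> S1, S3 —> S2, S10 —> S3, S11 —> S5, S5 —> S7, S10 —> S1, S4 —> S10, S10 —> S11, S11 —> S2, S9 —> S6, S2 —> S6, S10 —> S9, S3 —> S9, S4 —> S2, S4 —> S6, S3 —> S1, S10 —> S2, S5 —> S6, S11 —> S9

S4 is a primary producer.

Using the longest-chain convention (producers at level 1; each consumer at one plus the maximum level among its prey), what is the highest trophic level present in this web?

5

Producers (level 1): S4.
S4 → S10 → S3 → S2 → S7 gives S7 level 5.
No species has a prey at level 5, so no species reaches level 6.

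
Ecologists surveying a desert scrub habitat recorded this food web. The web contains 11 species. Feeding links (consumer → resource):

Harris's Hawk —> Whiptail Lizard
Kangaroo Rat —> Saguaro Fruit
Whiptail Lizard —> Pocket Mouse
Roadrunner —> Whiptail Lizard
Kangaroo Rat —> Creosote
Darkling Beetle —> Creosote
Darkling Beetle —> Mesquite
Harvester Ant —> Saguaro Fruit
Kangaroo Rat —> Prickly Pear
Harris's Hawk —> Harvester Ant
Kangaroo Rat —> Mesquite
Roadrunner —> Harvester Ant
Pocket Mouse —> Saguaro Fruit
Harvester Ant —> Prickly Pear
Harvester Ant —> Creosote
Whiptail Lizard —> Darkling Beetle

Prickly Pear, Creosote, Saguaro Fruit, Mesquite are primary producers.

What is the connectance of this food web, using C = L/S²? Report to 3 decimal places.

C = 0.132

The web has S = 11 species and L = 16 feeding links.
C = L / S² = 16 / 121 = 0.1322 ≈ 0.132.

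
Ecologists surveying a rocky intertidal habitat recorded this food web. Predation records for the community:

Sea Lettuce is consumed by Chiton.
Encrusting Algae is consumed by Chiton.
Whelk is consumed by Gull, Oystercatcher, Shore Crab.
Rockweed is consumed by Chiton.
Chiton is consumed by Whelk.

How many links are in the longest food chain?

3 links

One longest chain: Sea Lettuce → Chiton → Whelk → Shore Crab.
It has 4 species and 3 links.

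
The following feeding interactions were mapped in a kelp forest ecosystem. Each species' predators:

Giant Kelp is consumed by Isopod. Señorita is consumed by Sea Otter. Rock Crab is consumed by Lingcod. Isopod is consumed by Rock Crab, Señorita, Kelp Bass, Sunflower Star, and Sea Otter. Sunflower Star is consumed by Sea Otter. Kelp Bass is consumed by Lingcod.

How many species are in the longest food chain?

One longest chain: Giant Kelp → Isopod → Sunflower Star → Sea Otter.
It has 4 species and 3 links.

4 species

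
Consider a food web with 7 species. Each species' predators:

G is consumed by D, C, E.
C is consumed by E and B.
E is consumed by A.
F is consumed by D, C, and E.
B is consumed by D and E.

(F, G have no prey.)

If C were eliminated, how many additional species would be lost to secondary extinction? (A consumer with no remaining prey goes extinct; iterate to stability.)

Remove C.
Round 1: B (all prey gone) → extinct.
No further losses. Total secondary extinctions: 1.

1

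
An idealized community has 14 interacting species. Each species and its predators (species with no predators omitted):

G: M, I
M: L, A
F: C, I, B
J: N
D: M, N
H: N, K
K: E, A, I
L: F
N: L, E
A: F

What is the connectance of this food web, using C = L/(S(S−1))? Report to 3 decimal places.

C = 0.104

The web has S = 14 species and L = 19 feeding links.
C = L / (S(S−1)) = 19 / 182 = 0.1044 ≈ 0.104.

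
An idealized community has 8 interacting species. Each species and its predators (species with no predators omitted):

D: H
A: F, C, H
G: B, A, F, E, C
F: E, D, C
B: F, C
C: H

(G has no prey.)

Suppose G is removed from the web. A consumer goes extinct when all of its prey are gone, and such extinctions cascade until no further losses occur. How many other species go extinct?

7

Remove G.
Round 1: B (all prey gone), A (all prey gone) → extinct.
Round 2: F (all prey gone) → extinct.
Round 3: E (all prey gone), D (all prey gone), C (all prey gone) → extinct.
Round 4: H (all prey gone) → extinct.
No further losses. Total secondary extinctions: 7.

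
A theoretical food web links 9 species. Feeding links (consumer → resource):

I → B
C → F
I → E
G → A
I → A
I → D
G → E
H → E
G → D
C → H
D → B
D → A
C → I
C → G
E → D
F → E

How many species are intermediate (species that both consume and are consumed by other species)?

Intermediate species (has both prey and predators): D, E, I, G, H, F.
Count: 6.

6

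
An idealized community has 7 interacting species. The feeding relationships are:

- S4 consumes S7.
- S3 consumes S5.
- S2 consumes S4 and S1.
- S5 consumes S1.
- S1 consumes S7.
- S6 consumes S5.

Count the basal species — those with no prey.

1

Basal species (no prey listed): S7.
Count: 1.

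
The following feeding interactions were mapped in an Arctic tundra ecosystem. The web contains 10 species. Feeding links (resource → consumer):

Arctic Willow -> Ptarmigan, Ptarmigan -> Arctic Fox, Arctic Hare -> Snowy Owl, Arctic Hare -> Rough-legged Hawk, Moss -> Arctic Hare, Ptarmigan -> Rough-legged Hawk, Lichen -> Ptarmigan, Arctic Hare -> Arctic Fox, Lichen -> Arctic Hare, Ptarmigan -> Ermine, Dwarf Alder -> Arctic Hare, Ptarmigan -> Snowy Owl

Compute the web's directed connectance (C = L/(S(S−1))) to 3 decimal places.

The web has S = 10 species and L = 12 feeding links.
C = L / (S(S−1)) = 12 / 90 = 0.1333 ≈ 0.133.

C = 0.133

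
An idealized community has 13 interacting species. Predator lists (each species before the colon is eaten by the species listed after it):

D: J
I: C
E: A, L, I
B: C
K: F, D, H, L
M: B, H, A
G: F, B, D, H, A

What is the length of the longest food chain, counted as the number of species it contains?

One longest chain: G → D → J.
It has 3 species and 2 links.

3 species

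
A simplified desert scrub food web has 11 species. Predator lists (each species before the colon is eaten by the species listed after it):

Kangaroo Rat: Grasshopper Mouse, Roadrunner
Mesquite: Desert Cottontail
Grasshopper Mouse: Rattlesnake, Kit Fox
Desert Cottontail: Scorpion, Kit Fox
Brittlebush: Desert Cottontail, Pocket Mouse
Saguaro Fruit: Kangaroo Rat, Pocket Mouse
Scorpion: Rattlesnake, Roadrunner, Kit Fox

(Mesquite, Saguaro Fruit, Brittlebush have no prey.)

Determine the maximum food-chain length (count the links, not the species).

One longest chain: Saguaro Fruit → Kangaroo Rat → Grasshopper Mouse → Rattlesnake.
It has 4 species and 3 links.

3 links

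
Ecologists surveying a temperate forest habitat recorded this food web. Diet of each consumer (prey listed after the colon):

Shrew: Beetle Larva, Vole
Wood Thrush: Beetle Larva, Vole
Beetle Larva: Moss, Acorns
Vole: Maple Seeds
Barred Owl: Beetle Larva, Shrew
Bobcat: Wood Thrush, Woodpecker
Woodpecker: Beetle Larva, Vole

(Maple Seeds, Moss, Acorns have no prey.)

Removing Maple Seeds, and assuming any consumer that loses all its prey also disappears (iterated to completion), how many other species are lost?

1

Remove Maple Seeds.
Round 1: Vole (all prey gone) → extinct.
No further losses. Total secondary extinctions: 1.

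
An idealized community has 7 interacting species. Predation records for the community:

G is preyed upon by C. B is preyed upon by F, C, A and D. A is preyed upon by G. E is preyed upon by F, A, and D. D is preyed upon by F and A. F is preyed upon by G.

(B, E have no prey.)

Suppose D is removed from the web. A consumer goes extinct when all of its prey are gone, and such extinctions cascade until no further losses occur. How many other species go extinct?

Remove D.
Every predator of it retains at least one other prey: A still has B, E; F still has B, E.
No consumer loses all prey, so no secondary extinctions occur.

0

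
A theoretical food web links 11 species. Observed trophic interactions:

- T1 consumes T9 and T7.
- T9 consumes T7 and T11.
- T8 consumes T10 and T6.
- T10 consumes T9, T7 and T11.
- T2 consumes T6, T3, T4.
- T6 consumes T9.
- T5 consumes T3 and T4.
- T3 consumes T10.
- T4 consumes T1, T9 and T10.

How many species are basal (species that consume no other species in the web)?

2

Basal species (no prey listed): T11, T7.
Count: 2.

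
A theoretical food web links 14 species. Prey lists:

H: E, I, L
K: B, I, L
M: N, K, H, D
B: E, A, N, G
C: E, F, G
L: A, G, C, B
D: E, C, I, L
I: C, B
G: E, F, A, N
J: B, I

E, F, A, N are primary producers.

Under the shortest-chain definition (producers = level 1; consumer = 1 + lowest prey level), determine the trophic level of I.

Trophic level 3

E is a producer → level 1.
C eats E → level 2.
I eats C → level 3.
No prey of I is below level 2, so 3 is the minimum.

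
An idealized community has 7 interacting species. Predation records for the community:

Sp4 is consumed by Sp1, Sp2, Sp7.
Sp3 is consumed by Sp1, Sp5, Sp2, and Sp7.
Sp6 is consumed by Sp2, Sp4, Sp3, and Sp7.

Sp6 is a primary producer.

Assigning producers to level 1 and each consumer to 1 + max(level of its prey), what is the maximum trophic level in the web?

Producers (level 1): Sp6.
Sp6 → Sp3 → Sp2 gives Sp2 level 3.
No species has a prey at level 3, so no species reaches level 4.

3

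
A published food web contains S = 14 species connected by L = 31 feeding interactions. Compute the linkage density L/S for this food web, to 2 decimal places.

L/S = 2.21

There are L = 31 links among S = 14 species.
L/S = 31/14 = 2.2143 ≈ 2.21.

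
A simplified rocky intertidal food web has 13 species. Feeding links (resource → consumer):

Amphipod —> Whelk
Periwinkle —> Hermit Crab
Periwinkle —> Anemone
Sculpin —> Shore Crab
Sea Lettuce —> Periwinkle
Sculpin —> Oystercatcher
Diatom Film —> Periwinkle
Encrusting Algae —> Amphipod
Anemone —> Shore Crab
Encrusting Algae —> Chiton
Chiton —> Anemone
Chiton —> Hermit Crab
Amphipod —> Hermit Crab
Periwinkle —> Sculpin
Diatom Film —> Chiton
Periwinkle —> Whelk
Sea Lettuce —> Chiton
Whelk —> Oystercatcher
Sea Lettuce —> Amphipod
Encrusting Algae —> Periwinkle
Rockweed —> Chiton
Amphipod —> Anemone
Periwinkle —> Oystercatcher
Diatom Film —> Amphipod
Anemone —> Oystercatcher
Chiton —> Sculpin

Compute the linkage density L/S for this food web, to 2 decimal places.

L/S = 2.00

There are L = 26 links among S = 13 species.
L/S = 26/13 = 2.0000 ≈ 2.00.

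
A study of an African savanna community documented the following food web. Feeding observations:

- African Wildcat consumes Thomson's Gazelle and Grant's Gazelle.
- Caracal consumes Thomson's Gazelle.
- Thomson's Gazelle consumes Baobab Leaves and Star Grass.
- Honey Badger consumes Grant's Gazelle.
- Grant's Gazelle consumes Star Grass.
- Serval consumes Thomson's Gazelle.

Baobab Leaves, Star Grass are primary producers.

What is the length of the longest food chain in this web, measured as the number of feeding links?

One longest chain: Baobab Leaves → Thomson's Gazelle → Caracal.
It has 3 species and 2 links.

2 links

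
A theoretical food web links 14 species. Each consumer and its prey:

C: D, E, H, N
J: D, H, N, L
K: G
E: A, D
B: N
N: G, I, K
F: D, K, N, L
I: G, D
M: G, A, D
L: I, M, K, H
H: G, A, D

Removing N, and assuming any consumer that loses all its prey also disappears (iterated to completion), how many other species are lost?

1

Remove N.
Round 1: B (all prey gone) → extinct.
No further losses. Total secondary extinctions: 1.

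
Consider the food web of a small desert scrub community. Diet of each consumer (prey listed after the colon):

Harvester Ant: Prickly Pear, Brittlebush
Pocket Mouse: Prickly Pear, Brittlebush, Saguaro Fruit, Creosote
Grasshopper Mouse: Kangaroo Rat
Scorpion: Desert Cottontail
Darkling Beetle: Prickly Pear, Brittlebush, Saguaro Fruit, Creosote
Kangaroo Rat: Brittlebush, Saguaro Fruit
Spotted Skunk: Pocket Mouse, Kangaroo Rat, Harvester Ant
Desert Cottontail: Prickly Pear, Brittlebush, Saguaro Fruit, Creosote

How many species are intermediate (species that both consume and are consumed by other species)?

Intermediate species (has both prey and predators): Pocket Mouse, Kangaroo Rat, Harvester Ant, Desert Cottontail.
Count: 4.

4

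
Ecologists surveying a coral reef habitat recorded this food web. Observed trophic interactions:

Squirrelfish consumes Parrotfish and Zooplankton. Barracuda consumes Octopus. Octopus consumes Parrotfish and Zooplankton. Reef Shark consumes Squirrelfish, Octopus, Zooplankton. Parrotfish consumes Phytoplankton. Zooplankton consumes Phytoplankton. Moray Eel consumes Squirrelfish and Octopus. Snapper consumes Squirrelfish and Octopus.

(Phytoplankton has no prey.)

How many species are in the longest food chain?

4 species

One longest chain: Phytoplankton → Zooplankton → Octopus → Moray Eel.
It has 4 species and 3 links.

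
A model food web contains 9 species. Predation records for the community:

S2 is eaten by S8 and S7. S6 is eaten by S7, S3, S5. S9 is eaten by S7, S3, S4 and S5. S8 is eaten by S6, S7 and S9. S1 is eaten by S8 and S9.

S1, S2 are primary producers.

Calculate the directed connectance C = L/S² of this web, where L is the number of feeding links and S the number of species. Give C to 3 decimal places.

C = 0.173

The web has S = 9 species and L = 14 feeding links.
C = L / S² = 14 / 81 = 0.1728 ≈ 0.173.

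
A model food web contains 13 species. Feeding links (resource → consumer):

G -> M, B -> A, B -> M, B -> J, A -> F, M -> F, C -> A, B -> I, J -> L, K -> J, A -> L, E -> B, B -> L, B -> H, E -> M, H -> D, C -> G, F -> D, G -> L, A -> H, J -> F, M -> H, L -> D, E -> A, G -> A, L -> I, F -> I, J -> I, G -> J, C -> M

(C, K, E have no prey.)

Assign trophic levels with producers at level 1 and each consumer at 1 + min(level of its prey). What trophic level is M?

C is a producer → level 1.
M eats C → level 2.

Trophic level 2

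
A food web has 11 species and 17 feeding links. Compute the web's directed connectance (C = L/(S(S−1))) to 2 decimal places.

C = 0.15

The web has S = 11 species and L = 17 feeding links.
C = L / (S(S−1)) = 17 / 110 = 0.1545 ≈ 0.15.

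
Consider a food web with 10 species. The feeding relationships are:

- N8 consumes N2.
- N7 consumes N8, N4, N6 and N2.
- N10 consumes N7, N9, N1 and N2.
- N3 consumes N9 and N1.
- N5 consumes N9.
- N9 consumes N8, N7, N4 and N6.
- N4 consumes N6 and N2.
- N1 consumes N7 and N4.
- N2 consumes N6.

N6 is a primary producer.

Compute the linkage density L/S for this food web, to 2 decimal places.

L/S = 2.10

There are L = 21 links among S = 10 species.
L/S = 21/10 = 2.1000 ≈ 2.10.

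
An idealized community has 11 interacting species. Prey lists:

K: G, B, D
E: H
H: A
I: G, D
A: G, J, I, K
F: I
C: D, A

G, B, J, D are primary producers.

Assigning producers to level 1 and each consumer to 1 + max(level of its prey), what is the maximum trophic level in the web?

5

Producers (level 1): G, B, J, D.
G → I → A → H → E gives E level 5.
No species has a prey at level 5, so no species reaches level 6.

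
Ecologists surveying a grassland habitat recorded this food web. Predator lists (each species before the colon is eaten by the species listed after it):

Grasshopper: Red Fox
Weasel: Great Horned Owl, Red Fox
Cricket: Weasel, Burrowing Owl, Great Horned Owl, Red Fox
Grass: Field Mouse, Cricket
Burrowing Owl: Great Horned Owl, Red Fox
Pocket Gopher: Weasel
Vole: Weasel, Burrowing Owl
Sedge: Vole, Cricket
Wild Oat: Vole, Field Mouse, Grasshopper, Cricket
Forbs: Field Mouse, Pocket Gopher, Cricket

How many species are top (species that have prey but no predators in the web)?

3

Top species (has prey, but nothing eats it): Field Mouse, Great Horned Owl, Red Fox.
Count: 3.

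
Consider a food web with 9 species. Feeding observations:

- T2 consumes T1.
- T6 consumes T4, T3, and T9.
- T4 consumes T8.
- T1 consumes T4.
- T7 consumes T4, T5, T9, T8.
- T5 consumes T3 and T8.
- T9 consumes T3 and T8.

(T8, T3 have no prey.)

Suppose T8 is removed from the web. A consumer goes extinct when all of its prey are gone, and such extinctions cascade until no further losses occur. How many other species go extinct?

3

Remove T8.
Round 1: T4 (all prey gone) → extinct.
Round 2: T1 (all prey gone) → extinct.
Round 3: T2 (all prey gone) → extinct.
No further losses. Total secondary extinctions: 3.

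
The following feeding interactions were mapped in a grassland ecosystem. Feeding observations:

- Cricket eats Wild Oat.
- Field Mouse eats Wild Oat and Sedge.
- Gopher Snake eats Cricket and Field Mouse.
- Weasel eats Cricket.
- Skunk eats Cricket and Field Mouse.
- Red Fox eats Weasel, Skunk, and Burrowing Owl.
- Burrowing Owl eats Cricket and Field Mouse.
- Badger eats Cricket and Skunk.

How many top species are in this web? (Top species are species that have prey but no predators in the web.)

Top species (has prey, but nothing eats it): Gopher Snake, Red Fox, Badger.
Count: 3.

3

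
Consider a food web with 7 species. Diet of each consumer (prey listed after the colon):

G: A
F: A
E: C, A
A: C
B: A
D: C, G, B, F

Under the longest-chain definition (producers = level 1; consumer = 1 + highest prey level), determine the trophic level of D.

C is a producer → level 1.
A eats C → level 2.
G eats A → level 3.
D eats G (level 3); other prey at levels: C 1, B 3, F 3 → level 4.

Trophic level 4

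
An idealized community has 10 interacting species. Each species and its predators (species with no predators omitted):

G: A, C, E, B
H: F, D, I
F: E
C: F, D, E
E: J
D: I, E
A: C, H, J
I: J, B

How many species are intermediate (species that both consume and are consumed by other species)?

Intermediate species (has both prey and predators): A, C, H, F, D, I, E.
Count: 7.

7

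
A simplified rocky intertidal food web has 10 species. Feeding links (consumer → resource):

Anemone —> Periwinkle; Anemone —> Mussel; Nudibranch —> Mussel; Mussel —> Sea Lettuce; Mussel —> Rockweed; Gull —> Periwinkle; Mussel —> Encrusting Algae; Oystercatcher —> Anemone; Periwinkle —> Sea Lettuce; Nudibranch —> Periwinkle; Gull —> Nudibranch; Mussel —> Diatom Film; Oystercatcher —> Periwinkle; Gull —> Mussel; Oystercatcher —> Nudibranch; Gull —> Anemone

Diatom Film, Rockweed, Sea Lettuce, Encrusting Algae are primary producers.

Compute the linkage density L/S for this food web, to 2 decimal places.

There are L = 16 links among S = 10 species.
L/S = 16/10 = 1.6000 ≈ 1.60.

L/S = 1.60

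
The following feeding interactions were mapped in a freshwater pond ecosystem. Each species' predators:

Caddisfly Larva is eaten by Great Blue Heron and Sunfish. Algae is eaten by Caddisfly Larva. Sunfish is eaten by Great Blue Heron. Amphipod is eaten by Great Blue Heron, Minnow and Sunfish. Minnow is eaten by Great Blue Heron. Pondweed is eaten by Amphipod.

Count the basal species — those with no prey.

Basal species (no prey listed): Algae, Pondweed.
Count: 2.

2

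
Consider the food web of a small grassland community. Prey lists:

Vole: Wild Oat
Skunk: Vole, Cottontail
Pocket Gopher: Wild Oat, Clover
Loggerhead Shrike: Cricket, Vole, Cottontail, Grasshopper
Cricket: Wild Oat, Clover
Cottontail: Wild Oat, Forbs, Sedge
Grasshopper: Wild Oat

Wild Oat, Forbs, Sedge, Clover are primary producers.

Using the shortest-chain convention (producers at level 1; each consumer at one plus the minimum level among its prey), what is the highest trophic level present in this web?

Producers (level 1): Wild Oat, Forbs, Sedge, Clover.
Following each consumer down to its lowest-level prey: Wild Oat → Grasshopper → Loggerhead Shrike (levels 1 through 3).
All prey of Loggerhead Shrike (Grasshopper 2, Cricket 2, Vole 2, Cottontail 2) are at level 2 or above, so Loggerhead Shrike is at level 1 + 2 = 3.
Every consumer has at least one prey at level 2 or below, so none exceeds level 3.

3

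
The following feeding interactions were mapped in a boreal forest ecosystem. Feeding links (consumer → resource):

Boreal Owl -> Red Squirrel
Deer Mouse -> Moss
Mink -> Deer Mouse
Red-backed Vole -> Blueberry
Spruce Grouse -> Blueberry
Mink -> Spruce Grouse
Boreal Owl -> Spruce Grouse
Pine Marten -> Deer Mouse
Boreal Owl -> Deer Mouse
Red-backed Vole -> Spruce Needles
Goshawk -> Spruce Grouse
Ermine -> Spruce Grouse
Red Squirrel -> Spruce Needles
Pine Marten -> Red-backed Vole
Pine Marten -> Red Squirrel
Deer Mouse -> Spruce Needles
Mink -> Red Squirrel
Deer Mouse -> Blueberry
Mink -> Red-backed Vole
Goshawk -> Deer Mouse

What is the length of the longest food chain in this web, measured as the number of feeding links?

2 links

One longest chain: Blueberry → Red-backed Vole → Mink.
It has 3 species and 2 links.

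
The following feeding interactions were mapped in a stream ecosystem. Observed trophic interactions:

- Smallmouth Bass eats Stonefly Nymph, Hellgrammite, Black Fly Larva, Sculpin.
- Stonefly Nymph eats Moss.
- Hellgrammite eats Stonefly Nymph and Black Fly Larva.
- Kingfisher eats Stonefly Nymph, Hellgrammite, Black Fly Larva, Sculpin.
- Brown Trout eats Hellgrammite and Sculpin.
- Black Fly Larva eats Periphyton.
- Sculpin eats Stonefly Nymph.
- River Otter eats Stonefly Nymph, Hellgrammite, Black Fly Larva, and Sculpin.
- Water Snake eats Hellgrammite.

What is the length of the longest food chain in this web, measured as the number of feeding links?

3 links

One longest chain: Moss → Stonefly Nymph → Hellgrammite → Water Snake.
It has 4 species and 3 links.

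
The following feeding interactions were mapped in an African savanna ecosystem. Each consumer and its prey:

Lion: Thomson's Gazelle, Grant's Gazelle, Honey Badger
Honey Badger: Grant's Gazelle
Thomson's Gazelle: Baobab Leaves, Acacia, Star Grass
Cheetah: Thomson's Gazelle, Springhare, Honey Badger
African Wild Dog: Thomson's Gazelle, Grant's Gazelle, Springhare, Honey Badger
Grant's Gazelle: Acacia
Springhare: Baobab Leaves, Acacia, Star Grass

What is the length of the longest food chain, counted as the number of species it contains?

One longest chain: Acacia → Grant's Gazelle → Honey Badger → African Wild Dog.
It has 4 species and 3 links.

4 species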